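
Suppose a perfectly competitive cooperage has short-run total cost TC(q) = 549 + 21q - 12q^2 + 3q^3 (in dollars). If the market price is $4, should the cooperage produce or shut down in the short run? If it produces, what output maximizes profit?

Strip out fixed cost: VC = 21q - 12q^2 + 3q^3. Then AVC = 21 - 12q + 3q^2 and MC = 21 - 24q + 9q^2.
AVC is minimized where dAVC/dq = -12 + 6q = 0, at q = 2; min AVC = 21 - 12·2 + 3·2^2 = $9.
With P < min AVC ($4 < $9), every unit sold adds to the loss.
Shutting down limits the loss to fixed cost, $549.

Shut down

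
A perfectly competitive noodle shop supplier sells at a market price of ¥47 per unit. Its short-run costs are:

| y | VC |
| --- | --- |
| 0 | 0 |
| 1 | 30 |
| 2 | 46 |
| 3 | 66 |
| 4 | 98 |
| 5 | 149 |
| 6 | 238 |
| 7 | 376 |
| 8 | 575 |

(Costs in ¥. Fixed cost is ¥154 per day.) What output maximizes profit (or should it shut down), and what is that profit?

y = 4; profit = -¥64

Compute π = P·y − TC at each output: y=0: -154; y=1: -137; y=2: -106; y=3: -79; y=4: -64; y=5: -68; y=6: -110; y=7: -201; y=8: -353.
Profit is maximized at y = 4. AVC there is 98/4 = ¥24.50 ≤ P, so producing beats shutting down (which would give -¥154).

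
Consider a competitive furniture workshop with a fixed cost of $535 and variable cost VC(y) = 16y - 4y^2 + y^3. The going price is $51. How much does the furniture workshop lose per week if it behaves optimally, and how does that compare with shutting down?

Profit = -$385 at y = 5

AVC = 16 - 4y + y^2 has its minimum $12 at y = 2; price $51 clears that bar, so the firm operates.
MC = 16 - 8y + 3y^2. Setting P = MC and taking the root on the rising branch gives y* = 5.
TR = 51·5 = 255. TC = 535 + 105 = 640. Profit = 255 − 640 = -$385.
That loss of $385 beats the $535 the firm would lose by shutting down; producing recovers $150 of fixed cost.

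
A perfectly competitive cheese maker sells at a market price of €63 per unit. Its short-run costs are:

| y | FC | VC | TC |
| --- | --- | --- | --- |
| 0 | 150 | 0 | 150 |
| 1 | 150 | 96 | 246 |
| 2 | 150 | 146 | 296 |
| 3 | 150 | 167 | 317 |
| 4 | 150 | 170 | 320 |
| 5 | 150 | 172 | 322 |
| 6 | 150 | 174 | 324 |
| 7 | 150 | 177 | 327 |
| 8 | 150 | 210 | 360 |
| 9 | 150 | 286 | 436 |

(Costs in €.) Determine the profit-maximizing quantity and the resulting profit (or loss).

y = 8; profit = €144

Tabulate TR − TC: y=0: -150; y=1: -183; y=2: -170; y=3: -128; y=4: -68; y=5: -7; y=6: 54; y=7: 114; y=8: 144; y=9: 131.
Profit is maximized at y = 8. AVC there is 210/8 = €26.25 ≤ P, so producing beats shutting down (which would give -€150).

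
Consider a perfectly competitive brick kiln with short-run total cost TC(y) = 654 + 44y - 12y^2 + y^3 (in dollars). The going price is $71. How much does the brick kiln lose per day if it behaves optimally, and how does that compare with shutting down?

AVC = 44 - 12y + y^2 has its minimum $8 at y = 6; price $71 clears that bar, so the firm operates.
MC = 44 - 24y + 3y^2. Setting P = MC and taking the root on the rising branch gives y* = 9.
TR = 71·9 = 639. TC = 654 + 153 = 807. Profit = 639 − 807 = -$168.
Shutting down would mean losing the fixed cost of $654, so operating at a loss of $168 is better by $486.

Profit = -$168 at y = 9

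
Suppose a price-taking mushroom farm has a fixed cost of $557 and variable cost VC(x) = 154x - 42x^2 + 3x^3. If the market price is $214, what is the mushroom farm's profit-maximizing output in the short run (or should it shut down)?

Produce at x = 10

Strip out fixed cost: VC = 154x - 42x^2 + 3x^3. Then AVC = 154 - 42x + 3x^2 and MC = 154 - 84x + 9x^2.
AVC is minimized where dAVC/dx = -42 + 6x = 0, at x = 7; min AVC = 154 - 42·7 + 3·7^2 = $7.
P = $214 exceeds min AVC = $7, so the firm stays open.
P = MC gives -60 - 84x + 9x^2 = 0, with roots -2/3 and 10. Take the larger (rising MC): x* = 10.
Check: AVC at x = 10 is $34 ≤ P, so revenue covers variable cost.
Profit = P·x − TC = 214·10 − 897 = $1243.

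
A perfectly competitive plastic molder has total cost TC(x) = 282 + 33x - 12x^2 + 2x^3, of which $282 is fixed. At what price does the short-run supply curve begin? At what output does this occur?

$15 per unit, at x = 3

The shutdown price is the minimum of AVC. VC = 33x - 12x^2 + 2x^3, so AVC = 33 - 12x + 2x^2.
dAVC/dx = -12 + 4x = 0 gives x = 3. min AVC = 33 - 12·3 + 2·3^2 = 15.
The firm shuts down for any P below $15.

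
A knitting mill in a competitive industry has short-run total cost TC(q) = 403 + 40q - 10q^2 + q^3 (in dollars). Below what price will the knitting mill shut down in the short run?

$15 per unit

The firm shuts down when price falls below the minimum of average variable cost. AVC = VC/q = 40 - 10q + q^2.
dAVC/dq = -10 + 2q = 0 gives q = 5. min AVC = 40 - 10·5 + 5^2 = 15.
The firm shuts down for any P below $15.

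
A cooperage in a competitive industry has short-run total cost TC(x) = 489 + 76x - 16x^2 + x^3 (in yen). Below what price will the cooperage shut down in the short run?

The firm shuts down when price falls below the minimum of average variable cost. AVC = VC/x = 76 - 16x + x^2.
dAVC/dx = -16 + 2x = 0 gives x = 8. min AVC = 76 - 16·8 + 8^2 = 12.
For P < ¥12 the firm produces nothing.

¥12 per unit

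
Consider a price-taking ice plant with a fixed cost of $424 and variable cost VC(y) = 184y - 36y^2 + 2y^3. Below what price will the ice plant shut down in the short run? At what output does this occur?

$22 per unit, at y = 9

The shutdown price is the minimum of AVC. VC = 184y - 36y^2 + 2y^3, so AVC = 184 - 36y + 2y^2.
At the minimum of AVC, MC = AVC. MC = 184 - 72y + 6y^2; setting MC = AVC gives 4y^2 - 36y = 0, so y = 9. min AVC = 22.
For P < $22 the firm produces nothing.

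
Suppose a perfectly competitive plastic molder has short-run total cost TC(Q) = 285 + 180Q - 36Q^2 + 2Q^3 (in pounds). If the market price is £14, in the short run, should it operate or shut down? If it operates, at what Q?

Shut down

Strip out fixed cost: VC = 180Q - 36Q^2 + 2Q^3. Then AVC = 180 - 36Q + 2Q^2 and MC = 180 - 72Q + 6Q^2.
The AVC parabola has its vertex at Q = 36/4 = 9, where AVC = 180 - 36·9 + 2·9^2 = £18.
Since P = £14 < min AVC = £18, price fails to cover variable cost at any output.
The firm minimizes its loss by shutting down and losing only its fixed cost of £285.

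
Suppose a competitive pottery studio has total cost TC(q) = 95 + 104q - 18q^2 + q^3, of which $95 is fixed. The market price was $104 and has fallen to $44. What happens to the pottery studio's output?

Output falls from 12 to 10

MC = 104 - 36q + 3q^2; the shutdown threshold is min AVC = $23 (at q = 9).
With P = $104 above the shutdown price, P = MC gives q = 12.
At P = $44 ≥ min AVC, set P = MC: q = 10. The firm stays open but cuts output.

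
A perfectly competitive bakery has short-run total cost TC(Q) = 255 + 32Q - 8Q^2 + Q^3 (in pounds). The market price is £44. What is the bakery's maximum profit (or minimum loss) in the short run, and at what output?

Profit = -£111 at Q = 6

AVC = 32 - 8Q + Q^2 has its minimum £16 at Q = 4; price £44 clears that bar, so the firm operates.
With MC = 32 - 16Q + 3Q^2, P = MC on the upward-sloping part at Q* = 6.
TR = 44·6 = 264. TC = 255 + 120 = 375. Profit = 264 − 375 = -£111.
By producing, the firm covers all variable cost plus £144 of fixed cost; shutting down would lose the full £255.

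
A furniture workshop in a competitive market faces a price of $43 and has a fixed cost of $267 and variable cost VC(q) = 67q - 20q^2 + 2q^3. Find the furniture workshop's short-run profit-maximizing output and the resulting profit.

Profit = -$123 at q = 6

AVC = 67 - 20q + 2q^2 has its minimum $17 at q = 5; price $43 clears that bar, so the firm operates.
With MC = 67 - 40q + 6q^2, P = MC on the upward-sloping part at q* = 6.
TR = 43·6 = 258. TC = 267 + 114 = 381. Profit = 258 − 381 = -$123.
By producing, the firm covers all variable cost plus $144 of fixed cost; shutting down would lose the full $267.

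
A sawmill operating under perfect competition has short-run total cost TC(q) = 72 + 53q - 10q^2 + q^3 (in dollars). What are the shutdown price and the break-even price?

Shutdown price = $28; break-even price = $41

Shutdown price = min AVC. AVC = 53 - 10q + q^2, with vertex at q = 5 and minimum $28.
ATC = 72/q + 53 - 10q + q^2. Setting dATC/dq = −72/q^2 − 10 + 2q = 0 gives q = 6 (since 2·6^3 − 10·6^2 = 72).
min ATC = 72/6 + 53 − 10·6 + 6^2 = $41. That is the break-even price.
Between these two prices the firm operates at a loss; above $41 it earns a profit.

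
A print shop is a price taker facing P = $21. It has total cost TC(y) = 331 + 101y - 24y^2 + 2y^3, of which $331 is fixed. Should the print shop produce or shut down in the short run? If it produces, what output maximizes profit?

From TC, MC = TC'(y) = 101 - 48y + 6y^2 and AVC = VC/y = 101 - 24y + 2y^2.
AVC hits its minimum where MC = AVC, at y = 6, giving min AVC = 101 - 24·6 + 2·6^2 = $29.
With P < min AVC ($21 < $29), every unit sold adds to the loss.
Shutting down limits the loss to fixed cost, $331.

Shut down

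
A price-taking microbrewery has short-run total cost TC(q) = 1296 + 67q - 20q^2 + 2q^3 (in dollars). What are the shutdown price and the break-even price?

Shutdown price = min AVC. AVC = 67 - 20q + 2q^2, with vertex at q = 5 and minimum $17.
ATC = 1296/q + 67 - 20q + 2q^2. Setting dATC/dq = −1296/q^2 − 20 + 4q = 0 gives q = 9 (since 4·9^3 − 20·9^2 = 1296).
min ATC = 1296/9 + 67 − 20·9 + 2·9^2 = $193. That is the break-even price.
Between these two prices the firm operates at a loss; above $193 it earns a profit.

Shutdown price = $17; break-even price = $193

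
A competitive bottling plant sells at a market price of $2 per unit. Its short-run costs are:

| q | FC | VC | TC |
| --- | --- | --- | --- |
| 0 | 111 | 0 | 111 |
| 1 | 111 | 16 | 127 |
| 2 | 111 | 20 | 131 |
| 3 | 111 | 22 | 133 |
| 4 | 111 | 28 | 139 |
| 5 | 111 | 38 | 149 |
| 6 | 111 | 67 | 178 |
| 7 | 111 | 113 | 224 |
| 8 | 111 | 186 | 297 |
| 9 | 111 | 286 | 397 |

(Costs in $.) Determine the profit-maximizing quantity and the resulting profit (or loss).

q = 0 (shut down); profit = -$111

Profit at each row (π = 2q − TC): q=0: -111; q=1: -125; q=2: -127; q=3: -127; q=4: -131; q=5: -139; q=6: -166; q=7: -210; q=8: -281; q=9: -379.
Profit is highest at q = 0. Equivalently, the lowest AVC in the table is 28/4 ≈ $7 at q = 4, and P = $2 falls below it — price never covers variable cost, so the firm shuts down and loses only its fixed cost.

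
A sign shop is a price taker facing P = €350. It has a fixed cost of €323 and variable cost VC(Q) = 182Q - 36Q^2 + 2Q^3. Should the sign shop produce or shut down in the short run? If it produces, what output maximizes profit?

Variable cost is VC = 182Q - 36Q^2 + 2Q^3, so AVC = VC/Q = 182 - 36Q + 2Q^2 and MC = dTC/dQ = 182 - 72Q + 6Q^2.
AVC hits its minimum where MC = AVC, at Q = 9, giving min AVC = 182 - 36·9 + 2·9^2 = €20.
Since P = €350 ≥ min AVC = €20, price covers variable cost and the firm should produce.
P = MC gives -168 - 72Q + 6Q^2 = 0, with roots -2 and 14. Take the larger (rising MC): Q* = 14.
Check: AVC at Q = 14 is €70 ≤ P, so revenue covers variable cost.
Profit = P·Q − TC = 350·14 − 1303 = €3597.

Produce at Q = 14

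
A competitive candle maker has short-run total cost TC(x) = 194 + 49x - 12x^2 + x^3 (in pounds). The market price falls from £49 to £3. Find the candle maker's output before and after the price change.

Output falls from 8 to 0 (the firm shuts down)

MC = 49 - 24x + 3x^2; the shutdown threshold is min AVC = £13 (at x = 6).
With P = £49 above the shutdown price, P = MC gives x = 8.
At P = £3 < min AVC = £13, price no longer covers variable cost at any output, so the firm shuts down: x = 0.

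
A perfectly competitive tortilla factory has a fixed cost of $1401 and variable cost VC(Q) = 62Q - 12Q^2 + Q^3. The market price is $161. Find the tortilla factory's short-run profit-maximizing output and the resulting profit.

AVC = 62 - 12Q + Q^2; min AVC = $26 at Q = 6. Since P = $161 ≥ min AVC, the firm produces.
With MC = 62 - 24Q + 3Q^2, P = MC on the upward-sloping part at Q* = 11.
TR = 161·11 = 1771. TC = 1401 + 561 = 1962. Profit = 1771 − 1962 = -$191.
Shutting down would mean losing the fixed cost of $1401, so operating at a loss of $191 is better by $1210.

Profit = -$191 at Q = 11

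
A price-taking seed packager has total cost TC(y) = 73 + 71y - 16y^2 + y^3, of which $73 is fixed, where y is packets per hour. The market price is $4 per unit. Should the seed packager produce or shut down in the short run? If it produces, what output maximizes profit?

Shut down

Strip out fixed cost: VC = 71y - 16y^2 + y^3. Then AVC = 71 - 16y + y^2 and MC = 71 - 32y + 3y^2.
The AVC parabola has its vertex at y = 16/2 = 8, where AVC = 71 - 16·8 + 8^2 = $7.
Since P = $4 < min AVC = $7, price fails to cover variable cost at any output.
Shutting down limits the loss to fixed cost, $73.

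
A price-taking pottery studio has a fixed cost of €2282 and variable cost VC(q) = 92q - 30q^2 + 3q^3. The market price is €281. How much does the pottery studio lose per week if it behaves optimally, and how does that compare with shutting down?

AVC = 92 - 30q + 3q^2; min AVC = €17 at q = 5. Since P = €281 ≥ min AVC, the firm produces.
With MC = 92 - 60q + 9q^2, P = MC on the upward-sloping part at q* = 9.
TR = 281·9 = 2529. TC = 2282 + 585 = 2867. Profit = 2529 − 2867 = -€338.
Shutting down would mean losing the fixed cost of €2282, so operating at a loss of €338 is better by €1944.

Profit = -€338 at q = 9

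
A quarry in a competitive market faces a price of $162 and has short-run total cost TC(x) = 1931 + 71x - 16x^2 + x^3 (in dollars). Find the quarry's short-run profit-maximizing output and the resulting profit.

Profit = -$241 at x = 13

AVC = 71 - 16x + x^2; min AVC = $7 at x = 8. Since P = $162 ≥ min AVC, the firm produces.
MC = 71 - 32x + 3x^2. Setting P = MC and taking the root on the rising branch gives x* = 13.
TR = 162·13 = 2106. TC = 1931 + 416 = 2347. Profit = 2106 − 2347 = -$241.
By producing, the firm covers all variable cost plus $1690 of fixed cost; shutting down would lose the full $1931.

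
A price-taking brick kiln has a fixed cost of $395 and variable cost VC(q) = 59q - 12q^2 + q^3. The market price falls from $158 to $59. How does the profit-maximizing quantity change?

MC = 59 - 24q + 3q^2; the shutdown threshold is min AVC = $23 (at q = 6).
With P = $158 above the shutdown price, P = MC gives q = 11.
At P = $59 ≥ min AVC, set P = MC: q = 8. The firm stays open but cuts output.

Output falls from 11 to 8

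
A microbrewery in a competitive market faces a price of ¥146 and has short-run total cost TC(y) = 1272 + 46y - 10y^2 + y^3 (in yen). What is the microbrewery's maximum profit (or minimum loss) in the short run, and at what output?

AVC = 46 - 10y + y^2 has its minimum ¥21 at y = 5; price ¥146 clears that bar, so the firm operates.
MC = 46 - 20y + 3y^2. Setting P = MC and taking the root on the rising branch gives y* = 10.
TR = 146·10 = 1460. TC = 1272 + 460 = 1732. Profit = 1460 − 1732 = -¥272.
By producing, the firm covers all variable cost plus ¥1000 of fixed cost; shutting down would lose the full ¥1272.

Profit = -¥272 at y = 10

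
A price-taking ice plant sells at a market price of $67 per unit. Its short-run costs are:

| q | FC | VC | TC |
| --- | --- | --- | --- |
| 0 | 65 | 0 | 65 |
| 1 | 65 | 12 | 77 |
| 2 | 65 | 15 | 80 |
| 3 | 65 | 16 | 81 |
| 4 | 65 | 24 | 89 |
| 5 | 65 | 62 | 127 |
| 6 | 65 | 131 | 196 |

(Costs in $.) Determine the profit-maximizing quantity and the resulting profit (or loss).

q = 5; profit = $208

Compute π = P·q − TC at each output: q=0: -65; q=1: -10; q=2: 54; q=3: 120; q=4: 179; q=5: 208; q=6: 206.
Profit is maximized at q = 5. AVC there is 62/5 = $12.40 ≤ P, so producing beats shutting down (which would give -$65).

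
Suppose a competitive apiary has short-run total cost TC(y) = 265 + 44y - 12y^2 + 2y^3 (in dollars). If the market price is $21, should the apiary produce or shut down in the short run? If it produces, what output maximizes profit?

Shut down

From TC, MC = TC'(y) = 44 - 24y + 6y^2 and AVC = VC/y = 44 - 12y + 2y^2.
The AVC parabola has its vertex at y = 12/4 = 3, where AVC = 44 - 12·3 + 2·3^2 = $26.
With P < min AVC ($21 < $26), every unit sold adds to the loss.
Shutting down limits the loss to fixed cost, $265.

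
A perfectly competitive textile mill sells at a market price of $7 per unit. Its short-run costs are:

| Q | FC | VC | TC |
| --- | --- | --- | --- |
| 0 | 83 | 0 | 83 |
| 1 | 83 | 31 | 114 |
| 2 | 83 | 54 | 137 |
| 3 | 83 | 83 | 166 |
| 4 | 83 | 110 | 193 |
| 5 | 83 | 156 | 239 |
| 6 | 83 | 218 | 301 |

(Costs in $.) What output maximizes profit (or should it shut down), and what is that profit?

Tabulate TR − TC: Q=0: -83; Q=1: -107; Q=2: -123; Q=3: -145; Q=4: -165; Q=5: -204; Q=6: -259.
Profit is highest at Q = 0. Equivalently, the lowest AVC in the table is 54/2 ≈ $27 at Q = 2, and P = $7 falls below it — price never covers variable cost, so the firm shuts down and loses only its fixed cost.

Q = 0 (shut down); profit = -$83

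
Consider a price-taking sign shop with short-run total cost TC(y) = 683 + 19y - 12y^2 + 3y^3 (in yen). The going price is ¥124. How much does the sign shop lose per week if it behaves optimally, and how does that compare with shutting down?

Profit = -¥233 at y = 5

AVC = 19 - 12y + 3y^2 has its minimum ¥7 at y = 2; price ¥124 clears that bar, so the firm operates.
With MC = 19 - 24y + 9y^2, P = MC on the upward-sloping part at y* = 5.
TR = 124·5 = 620. TC = 683 + 170 = 853. Profit = 620 − 853 = -¥233.
By producing, the firm covers all variable cost plus ¥450 of fixed cost; shutting down would lose the full ¥683.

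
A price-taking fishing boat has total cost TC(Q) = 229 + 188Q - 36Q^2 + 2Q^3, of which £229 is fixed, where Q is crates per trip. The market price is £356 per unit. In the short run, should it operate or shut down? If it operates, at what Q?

Variable cost is VC = 188Q - 36Q^2 + 2Q^3, so AVC = VC/Q = 188 - 36Q + 2Q^2 and MC = dTC/dQ = 188 - 72Q + 6Q^2.
AVC hits its minimum where MC = AVC, at Q = 9, giving min AVC = 188 - 36·9 + 2·9^2 = £26.
Since P = £356 ≥ min AVC = £26, price covers variable cost and the firm should produce.
Set P = MC: 356 = 188 - 72Q + 6Q^2 → -168 - 72Q + 6Q^2 = 0. The roots are Q = -2 and Q = 14; the profit-maximizing output is on the rising part of MC, so Q* = 14.
Check: AVC at Q = 14 is £76 ≤ P, so revenue covers variable cost.
Profit = P·Q − TC = 356·14 − 1293 = £3691.

Produce at Q = 14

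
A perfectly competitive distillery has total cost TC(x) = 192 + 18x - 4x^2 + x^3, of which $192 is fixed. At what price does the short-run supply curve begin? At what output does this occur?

The shutdown price is the minimum of AVC. VC = 18x - 4x^2 + x^3, so AVC = 18 - 4x + x^2.
dAVC/dx = -4 + 2x = 0 gives x = 2. min AVC = 18 - 4·2 + 2^2 = 14.
For P < $14 the firm produces nothing.

$14 per unit, at x = 2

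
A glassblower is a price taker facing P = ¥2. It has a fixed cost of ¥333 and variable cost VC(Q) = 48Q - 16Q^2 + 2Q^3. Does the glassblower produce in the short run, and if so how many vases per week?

Shut down

Variable cost is VC = 48Q - 16Q^2 + 2Q^3, so AVC = VC/Q = 48 - 16Q + 2Q^2 and MC = dTC/dQ = 48 - 32Q + 6Q^2.
AVC is minimized where dAVC/dQ = -16 + 4Q = 0, at Q = 4; min AVC = 48 - 16·4 + 2·4^2 = ¥16.
Since P = ¥2 < min AVC = ¥16, price fails to cover variable cost at any output.
Shutting down limits the loss to fixed cost, ¥333.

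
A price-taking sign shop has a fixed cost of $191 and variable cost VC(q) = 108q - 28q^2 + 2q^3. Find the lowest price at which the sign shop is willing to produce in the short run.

The firm shuts down when price falls below the minimum of average variable cost. AVC = VC/q = 108 - 28q + 2q^2.
At the minimum of AVC, MC = AVC. MC = 108 - 56q + 6q^2; setting MC = AVC gives 4q^2 - 28q = 0, so q = 7. min AVC = 10.
For P < $10 the firm produces nothing.

$10 per unit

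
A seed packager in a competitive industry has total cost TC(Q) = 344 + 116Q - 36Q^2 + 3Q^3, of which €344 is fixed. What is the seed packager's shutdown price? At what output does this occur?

The shutdown price is the minimum of AVC. VC = 116Q - 36Q^2 + 3Q^3, so AVC = 116 - 36Q + 3Q^2.
At the minimum of AVC, MC = AVC. MC = 116 - 72Q + 9Q^2; setting MC = AVC gives 6Q^2 - 36Q = 0, so Q = 6. min AVC = 8.
So the shutdown price is €8.

€8 per unit, at Q = 6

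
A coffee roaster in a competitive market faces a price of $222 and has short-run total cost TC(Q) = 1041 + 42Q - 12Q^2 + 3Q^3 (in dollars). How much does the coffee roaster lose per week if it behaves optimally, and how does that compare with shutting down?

AVC = 42 - 12Q + 3Q^2 has its minimum $30 at Q = 2; price $222 clears that bar, so the firm operates.
With MC = 42 - 24Q + 9Q^2, P = MC on the upward-sloping part at Q* = 6.
TR = 222·6 = 1332. TC = 1041 + 468 = 1509. Profit = 1332 − 1509 = -$177.
By producing, the firm covers all variable cost plus $864 of fixed cost; shutting down would lose the full $1041.

Profit = -$177 at Q = 6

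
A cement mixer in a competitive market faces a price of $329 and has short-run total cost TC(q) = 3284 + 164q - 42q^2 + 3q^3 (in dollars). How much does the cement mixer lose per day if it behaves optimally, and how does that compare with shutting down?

AVC = 164 - 42q + 3q^2; min AVC = $17 at q = 7. Since P = $329 ≥ min AVC, the firm produces.
With MC = 164 - 84q + 9q^2, P = MC on the upward-sloping part at q* = 11.
TR = 329·11 = 3619. TC = 3284 + 715 = 3999. Profit = 3619 − 3999 = -$380.
That loss of $380 beats the $3284 the firm would lose by shutting down; producing recovers $2904 of fixed cost.

Profit = -$380 at q = 11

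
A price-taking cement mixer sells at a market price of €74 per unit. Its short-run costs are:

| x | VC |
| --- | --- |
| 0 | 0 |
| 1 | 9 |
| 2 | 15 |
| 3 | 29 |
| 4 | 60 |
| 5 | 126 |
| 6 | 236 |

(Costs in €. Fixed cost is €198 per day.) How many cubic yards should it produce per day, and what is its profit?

x = 5; profit = €46

Profit at each row (π = 74x − TC): x=0: -198; x=1: -133; x=2: -65; x=3: -5; x=4: 38; x=5: 46; x=6: 10.
Profit is maximized at x = 5. AVC there is 126/5 = €25.20 ≤ P, so producing beats shutting down (which would give -€198).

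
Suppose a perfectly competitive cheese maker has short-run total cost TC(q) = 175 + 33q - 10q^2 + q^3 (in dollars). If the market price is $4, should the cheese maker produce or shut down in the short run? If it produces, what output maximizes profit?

From TC, MC = TC'(q) = 33 - 20q + 3q^2 and AVC = VC/q = 33 - 10q + q^2.
The AVC parabola has its vertex at q = 10/2 = 5, where AVC = 33 - 10·5 + 5^2 = $8.
With P < min AVC ($4 < $8), every unit sold adds to the loss.
The firm minimizes its loss by shutting down and losing only its fixed cost of $175.

Shut down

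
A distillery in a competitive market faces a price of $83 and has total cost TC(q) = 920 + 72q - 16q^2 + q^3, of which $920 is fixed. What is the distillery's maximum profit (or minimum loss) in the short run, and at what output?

Profit = -$194 at q = 11

AVC = 72 - 16q + q^2 has its minimum $8 at q = 8; price $83 clears that bar, so the firm operates.
MC = 72 - 32q + 3q^2. Setting P = MC and taking the root on the rising branch gives q* = 11.
TR = 83·11 = 913. TC = 920 + 187 = 1107. Profit = 913 − 1107 = -$194.
Shutting down would mean losing the fixed cost of $920, so operating at a loss of $194 is better by $726.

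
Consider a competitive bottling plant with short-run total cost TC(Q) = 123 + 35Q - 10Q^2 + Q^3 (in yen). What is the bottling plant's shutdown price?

¥10 per unit

The firm shuts down when price falls below the minimum of average variable cost. AVC = VC/Q = 35 - 10Q + Q^2.
dAVC/dQ = -10 + 2Q = 0 gives Q = 5. min AVC = 35 - 10·5 + 5^2 = 10.
The firm shuts down for any P below ¥10.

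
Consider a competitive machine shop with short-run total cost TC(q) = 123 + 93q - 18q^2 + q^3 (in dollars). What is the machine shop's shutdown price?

Short-run supply begins at min AVC. From VC = 93q - 18q^2 + q^3, AVC = 93 - 18q + q^2.
dAVC/dq = -18 + 2q = 0 gives q = 9. min AVC = 93 - 18·9 + 9^2 = 12.
The firm shuts down for any P below $12.

$12 per unit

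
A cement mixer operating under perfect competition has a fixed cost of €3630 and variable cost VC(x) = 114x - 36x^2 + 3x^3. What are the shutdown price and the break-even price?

AVC = 114 - 36x + 3x^2; minimized at x = 6, giving min AVC = €6. That is the shutdown price.
ATC = 3630/x + 114 - 36x + 3x^2. Setting dATC/dx = −3630/x^2 − 36 + 6x = 0 gives x = 11 (since 6·11^3 − 36·11^2 = 3630).
min ATC = 3630/11 + 114 − 36·11 + 3·11^2 = €411. That is the break-even price.
For €6 ≤ P < €411 the firm produces at a loss; below €6 it shuts down.

Shutdown price = €6; break-even price = €411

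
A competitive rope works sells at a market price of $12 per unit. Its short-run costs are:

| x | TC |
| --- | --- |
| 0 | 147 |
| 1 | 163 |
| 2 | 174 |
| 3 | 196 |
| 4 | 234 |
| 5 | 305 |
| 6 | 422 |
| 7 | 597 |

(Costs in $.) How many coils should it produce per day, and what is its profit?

x = 0 (shut down); profit = -$147

Profit at each row (π = 12x − TC): x=0: -147; x=1: -151; x=2: -150; x=3: -160; x=4: -186; x=5: -245; x=6: -350; x=7: -513.
Profit is highest at x = 0. Equivalently, the lowest AVC in the table is 27/2 ≈ $13.50 at x = 2, and P = $12 falls below it — price never covers variable cost, so the firm shuts down and loses only its fixed cost.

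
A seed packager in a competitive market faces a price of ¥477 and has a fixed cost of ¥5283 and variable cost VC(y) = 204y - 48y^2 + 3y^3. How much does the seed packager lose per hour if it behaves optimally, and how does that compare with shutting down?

Profit = -¥213 at y = 13

AVC = 204 - 48y + 3y^2 has its minimum ¥12 at y = 8; price ¥477 clears that bar, so the firm operates.
With MC = 204 - 96y + 9y^2, P = MC on the upward-sloping part at y* = 13.
TR = 477·13 = 6201. TC = 5283 + 1131 = 6414. Profit = 6201 − 6414 = -¥213.
That loss of ¥213 beats the ¥5283 the firm would lose by shutting down; producing recovers ¥5070 of fixed cost.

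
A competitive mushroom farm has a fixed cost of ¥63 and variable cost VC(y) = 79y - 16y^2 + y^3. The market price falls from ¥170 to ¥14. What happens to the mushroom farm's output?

Output falls from 13 to 0 (the firm shuts down)

MC = 79 - 32y + 3y^2; the shutdown threshold is min AVC = ¥15 (at y = 8).
At P = ¥170 ≥ min AVC, set P = MC on the rising branch: y = 13.
At P = ¥14 < min AVC = ¥15, price no longer covers variable cost at any output, so the firm shuts down: y = 0.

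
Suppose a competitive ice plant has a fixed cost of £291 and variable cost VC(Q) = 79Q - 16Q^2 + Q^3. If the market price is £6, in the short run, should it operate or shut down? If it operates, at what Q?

Strip out fixed cost: VC = 79Q - 16Q^2 + Q^3. Then AVC = 79 - 16Q + Q^2 and MC = 79 - 32Q + 3Q^2.
AVC is minimized where dAVC/dQ = -16 + 2Q = 0, at Q = 8; min AVC = 79 - 16·8 + 8^2 = £15.
P = £6 lies below min AVC = £15; no output level covers variable cost.
Shutting down limits the loss to fixed cost, £291.

Shut down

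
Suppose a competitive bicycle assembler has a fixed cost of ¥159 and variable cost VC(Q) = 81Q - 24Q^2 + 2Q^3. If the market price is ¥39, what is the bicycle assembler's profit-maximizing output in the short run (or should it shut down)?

Produce at Q = 7

Variable cost is VC = 81Q - 24Q^2 + 2Q^3, so AVC = VC/Q = 81 - 24Q + 2Q^2 and MC = dTC/dQ = 81 - 48Q + 6Q^2.
AVC hits its minimum where MC = AVC, at Q = 6, giving min AVC = 81 - 24·6 + 2·6^2 = ¥9.
Since P = ¥39 ≥ min AVC = ¥9, price covers variable cost and the firm should produce.
Solving P = MC: 42 - 48Q + 6Q^2 = 0 ⇒ Q = 1 or 7. On the upward-sloping branch, Q* = 7.
Check: AVC at Q = 7 is ¥11 ≤ P, so revenue covers variable cost.
Profit = P·Q − TC = 39·7 − 236 = ¥37.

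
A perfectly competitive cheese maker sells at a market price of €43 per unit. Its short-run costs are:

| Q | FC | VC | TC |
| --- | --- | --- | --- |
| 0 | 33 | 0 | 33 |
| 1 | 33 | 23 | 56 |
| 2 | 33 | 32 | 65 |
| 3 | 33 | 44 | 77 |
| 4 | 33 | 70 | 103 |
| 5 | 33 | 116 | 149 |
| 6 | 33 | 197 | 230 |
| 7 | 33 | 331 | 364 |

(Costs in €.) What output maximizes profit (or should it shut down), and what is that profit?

Tabulate TR − TC: Q=0: -33; Q=1: -13; Q=2: 21; Q=3: 52; Q=4: 69; Q=5: 66; Q=6: 28; Q=7: -63.
Profit is maximized at Q = 4. AVC there is 70/4 = €17.50 ≤ P, so producing beats shutting down (which would give -€33).

Q = 4; profit = €69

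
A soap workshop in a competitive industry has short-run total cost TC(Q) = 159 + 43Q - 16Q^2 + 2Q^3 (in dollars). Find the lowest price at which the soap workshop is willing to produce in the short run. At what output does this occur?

$11 per unit, at Q = 4

The firm shuts down when price falls below the minimum of average variable cost. AVC = VC/Q = 43 - 16Q + 2Q^2.
dAVC/dQ = -16 + 4Q = 0 gives Q = 4. min AVC = 43 - 16·4 + 2·4^2 = 11.
For P < $11 the firm produces nothing.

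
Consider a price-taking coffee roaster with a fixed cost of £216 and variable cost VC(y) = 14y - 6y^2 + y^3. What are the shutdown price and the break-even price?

Shutdown price = £5; break-even price = £50

AVC = 14 - 6y + y^2; minimized at y = 3, giving min AVC = £5. That is the shutdown price.
ATC = 216/y + 14 - 6y + y^2. Setting dATC/dy = −216/y^2 − 6 + 2y = 0 gives y = 6 (since 2·6^3 − 6·6^2 = 216).
min ATC = 216/6 + 14 − 6·6 + 6^2 = £50. That is the break-even price.
For £5 ≤ P < £50 the firm produces at a loss; below £5 it shuts down.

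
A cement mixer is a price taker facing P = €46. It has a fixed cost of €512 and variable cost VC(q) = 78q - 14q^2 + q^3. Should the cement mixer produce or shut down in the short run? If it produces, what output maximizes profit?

Produce at q = 8

Variable cost is VC = 78q - 14q^2 + q^3, so AVC = VC/q = 78 - 14q + q^2 and MC = dTC/dq = 78 - 28q + 3q^2.
AVC is minimized where dAVC/dq = -14 + 2q = 0, at q = 7; min AVC = 78 - 14·7 + 7^2 = €29.
Since P = €46 ≥ min AVC = €29, price covers variable cost and the firm should produce.
Solving P = MC: 32 - 28q + 3q^2 = 0 ⇒ q = 4/3 or 8. On the upward-sloping branch, q* = 8.
Check: AVC at q = 8 is €30 ≤ P, so revenue covers variable cost.
Profit = P·q − TC = 46·8 − 752 = -€384, a loss, but smaller than the €512 fixed cost the firm would lose by shutting down.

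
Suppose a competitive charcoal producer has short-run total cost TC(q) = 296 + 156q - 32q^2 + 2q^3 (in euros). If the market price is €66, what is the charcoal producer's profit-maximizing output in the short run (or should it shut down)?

Strip out fixed cost: VC = 156q - 32q^2 + 2q^3. Then AVC = 156 - 32q + 2q^2 and MC = 156 - 64q + 6q^2.
The AVC parabola has its vertex at q = 32/4 = 8, where AVC = 156 - 32·8 + 2·8^2 = €28.
Since P = €66 ≥ min AVC = €28, price covers variable cost and the firm should produce.
Solving P = MC: 90 - 64q + 6q^2 = 0 ⇒ q = 5/3 or 9. On the upward-sloping branch, q* = 9.
Check: AVC at q = 9 is €30 ≤ P, so revenue covers variable cost.
Profit = P·q − TC = 66·9 − 566 = €28.

Produce at q = 9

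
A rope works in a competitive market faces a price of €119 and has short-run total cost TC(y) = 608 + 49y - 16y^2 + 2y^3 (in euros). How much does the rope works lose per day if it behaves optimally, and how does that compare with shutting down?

Profit = -€20 at y = 7

AVC = 49 - 16y + 2y^2; min AVC = €17 at y = 4. Since P = €119 ≥ min AVC, the firm produces.
With MC = 49 - 32y + 6y^2, P = MC on the upward-sloping part at y* = 7.
TR = 119·7 = 833. TC = 608 + 245 = 853. Profit = 833 − 853 = -€20.
By producing, the firm covers all variable cost plus €588 of fixed cost; shutting down would lose the full €608.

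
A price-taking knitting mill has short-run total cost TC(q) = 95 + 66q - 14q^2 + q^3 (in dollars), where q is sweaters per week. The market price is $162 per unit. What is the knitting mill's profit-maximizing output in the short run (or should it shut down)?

Produce at q = 12

Strip out fixed cost: VC = 66q - 14q^2 + q^3. Then AVC = 66 - 14q + q^2 and MC = 66 - 28q + 3q^2.
AVC hits its minimum where MC = AVC, at q = 7, giving min AVC = 66 - 14·7 + 7^2 = $17.
Since P = $162 ≥ min AVC = $17, price covers variable cost and the firm should produce.
Solving P = MC: -96 - 28q + 3q^2 = 0 ⇒ q = -8/3 or 12. On the upward-sloping branch, q* = 12.
Check: AVC at q = 12 is $42 ≤ P, so revenue covers variable cost.
Profit = P·q − TC = 162·12 − 599 = $1345.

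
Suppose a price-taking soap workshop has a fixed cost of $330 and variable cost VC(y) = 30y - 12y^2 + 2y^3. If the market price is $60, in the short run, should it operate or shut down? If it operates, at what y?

Strip out fixed cost: VC = 30y - 12y^2 + 2y^3. Then AVC = 30 - 12y + 2y^2 and MC = 30 - 24y + 6y^2.
AVC is minimized where dAVC/dy = -12 + 4y = 0, at y = 3; min AVC = 30 - 12·3 + 2·3^2 = $12.
Because $60 ≥ $12, revenue can cover variable cost; the firm operates.
Solving P = MC: -30 - 24y + 6y^2 = 0 ⇒ y = -1 or 5. On the upward-sloping branch, y* = 5.
Check: AVC at y = 5 is $20 ≤ P, so revenue covers variable cost.
Profit = P·y − TC = 60·5 − 430 = -$130, a loss, but smaller than the $330 fixed cost the firm would lose by shutting down.

Produce at y = 5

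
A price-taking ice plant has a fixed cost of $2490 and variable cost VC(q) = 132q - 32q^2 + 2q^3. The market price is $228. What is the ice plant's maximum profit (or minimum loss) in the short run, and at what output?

AVC = 132 - 32q + 2q^2 has its minimum $4 at q = 8; price $228 clears that bar, so the firm operates.
MC = 132 - 64q + 6q^2. Setting P = MC and taking the root on the rising branch gives q* = 12.
TR = 228·12 = 2736. TC = 2490 + 432 = 2922. Profit = 2736 − 2922 = -$186.
By producing, the firm covers all variable cost plus $2304 of fixed cost; shutting down would lose the full $2490.

Profit = -$186 at q = 12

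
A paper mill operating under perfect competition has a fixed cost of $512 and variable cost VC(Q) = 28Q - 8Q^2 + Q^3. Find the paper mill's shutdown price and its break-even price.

Shutdown price = $12; break-even price = $92

AVC = 28 - 8Q + Q^2; minimized at Q = 4, giving min AVC = $12. That is the shutdown price.
ATC = 512/Q + 28 - 8Q + Q^2. Setting dATC/dQ = −512/Q^2 − 8 + 2Q = 0 gives Q = 8 (since 2·8^3 − 8·8^2 = 512).
min ATC = 512/8 + 28 − 8·8 + 8^2 = $92. That is the break-even price.
Between these two prices the firm operates at a loss; above $92 it earns a profit.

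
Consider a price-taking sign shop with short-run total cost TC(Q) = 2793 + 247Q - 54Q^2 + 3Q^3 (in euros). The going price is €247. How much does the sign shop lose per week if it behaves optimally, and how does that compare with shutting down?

AVC = 247 - 54Q + 3Q^2; min AVC = €4 at Q = 9. Since P = €247 ≥ min AVC, the firm produces.
With MC = 247 - 108Q + 9Q^2, P = MC on the upward-sloping part at Q* = 12.
TR = 247·12 = 2964. TC = 2793 + 372 = 3165. Profit = 2964 − 3165 = -€201.
That loss of €201 beats the €2793 the firm would lose by shutting down; producing recovers €2592 of fixed cost.

Profit = -€201 at Q = 12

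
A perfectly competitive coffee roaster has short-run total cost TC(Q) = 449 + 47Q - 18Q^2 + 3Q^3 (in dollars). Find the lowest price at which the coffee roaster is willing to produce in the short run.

$20 per unit

The firm shuts down when price falls below the minimum of average variable cost. AVC = VC/Q = 47 - 18Q + 3Q^2.
At the minimum of AVC, MC = AVC. MC = 47 - 36Q + 9Q^2; setting MC = AVC gives 6Q^2 - 18Q = 0, so Q = 3. min AVC = 20.
The firm shuts down for any P below $20.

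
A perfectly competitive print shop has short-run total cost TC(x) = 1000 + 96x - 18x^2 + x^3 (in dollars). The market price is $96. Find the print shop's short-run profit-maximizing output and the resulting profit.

AVC = 96 - 18x + x^2 has its minimum $15 at x = 9; price $96 clears that bar, so the firm operates.
With MC = 96 - 36x + 3x^2, P = MC on the upward-sloping part at x* = 12.
TR = 96·12 = 1152. TC = 1000 + 288 = 1288. Profit = 1152 − 1288 = -$136.
That loss of $136 beats the $1000 the firm would lose by shutting down; producing recovers $864 of fixed cost.

Profit = -$136 at x = 12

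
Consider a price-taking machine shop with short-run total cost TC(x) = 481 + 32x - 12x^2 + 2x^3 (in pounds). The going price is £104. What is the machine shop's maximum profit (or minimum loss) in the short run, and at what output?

Profit = -£49 at x = 6

AVC = 32 - 12x + 2x^2; min AVC = £14 at x = 3. Since P = £104 ≥ min AVC, the firm produces.
MC = 32 - 24x + 6x^2. Setting P = MC and taking the root on the rising branch gives x* = 6.
TR = 104·6 = 624. TC = 481 + 192 = 673. Profit = 624 − 673 = -£49.
That loss of £49 beats the £481 the firm would lose by shutting down; producing recovers £432 of fixed cost.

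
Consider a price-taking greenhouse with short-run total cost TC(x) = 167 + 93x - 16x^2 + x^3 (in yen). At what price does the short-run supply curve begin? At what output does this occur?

¥29 per unit, at x = 8

The shutdown price is the minimum of AVC. VC = 93x - 16x^2 + x^3, so AVC = 93 - 16x + x^2.
At the minimum of AVC, MC = AVC. MC = 93 - 32x + 3x^2; setting MC = AVC gives 2x^2 - 16x = 0, so x = 8. min AVC = 29.
The firm shuts down for any P below ¥29.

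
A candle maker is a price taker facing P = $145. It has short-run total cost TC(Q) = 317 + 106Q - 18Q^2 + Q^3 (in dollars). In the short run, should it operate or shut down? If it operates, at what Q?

Strip out fixed cost: VC = 106Q - 18Q^2 + Q^3. Then AVC = 106 - 18Q + Q^2 and MC = 106 - 36Q + 3Q^2.
The AVC parabola has its vertex at Q = 18/2 = 9, where AVC = 106 - 18·9 + 9^2 = $25.
P = $145 exceeds min AVC = $25, so the firm stays open.
Solving P = MC: -39 - 36Q + 3Q^2 = 0 ⇒ Q = -1 or 13. On the upward-sloping branch, Q* = 13.
Check: AVC at Q = 13 is $41 ≤ P, so revenue covers variable cost.
Profit = P·Q − TC = 145·13 − 850 = $1035.

Produce at Q = 13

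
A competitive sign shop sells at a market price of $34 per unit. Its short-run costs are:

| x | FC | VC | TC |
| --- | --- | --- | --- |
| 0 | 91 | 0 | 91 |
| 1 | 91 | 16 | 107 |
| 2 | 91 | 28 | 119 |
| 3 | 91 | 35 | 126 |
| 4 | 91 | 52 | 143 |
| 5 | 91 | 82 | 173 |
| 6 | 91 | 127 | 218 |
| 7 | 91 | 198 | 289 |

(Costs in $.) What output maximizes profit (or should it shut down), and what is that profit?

x = 5; profit = -$3

Tabulate TR − TC: x=0: -91; x=1: -73; x=2: -51; x=3: -24; x=4: -7; x=5: -3; x=6: -14; x=7: -51.
Profit is maximized at x = 5. AVC there is 82/5 = $16.40 ≤ P, so producing beats shutting down (which would give -$91).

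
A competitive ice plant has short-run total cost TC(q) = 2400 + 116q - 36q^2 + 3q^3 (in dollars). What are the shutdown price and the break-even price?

Shutdown price = $8; break-even price = $296

Shutdown price = min AVC. AVC = 116 - 36q + 3q^2, with vertex at q = 6 and minimum $8.
ATC = 2400/q + 116 - 36q + 3q^2. Setting dATC/dq = −2400/q^2 − 36 + 6q = 0 gives q = 10 (since 6·10^3 − 36·10^2 = 2400).
min ATC = 2400/10 + 116 − 36·10 + 3·10^2 = $296. That is the break-even price.
Between these two prices the firm operates at a loss; above $296 it earns a profit.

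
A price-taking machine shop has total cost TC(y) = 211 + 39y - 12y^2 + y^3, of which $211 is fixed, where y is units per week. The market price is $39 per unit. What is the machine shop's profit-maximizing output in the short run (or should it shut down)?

Strip out fixed cost: VC = 39y - 12y^2 + y^3. Then AVC = 39 - 12y + y^2 and MC = 39 - 24y + 3y^2.
The AVC parabola has its vertex at y = 12/2 = 6, where AVC = 39 - 12·6 + 6^2 = $3.
Because $39 ≥ $3, revenue can cover variable cost; the firm operates.
P = MC gives -24y + 3y^2 = 0, with roots 0 and 8. Take the larger (rising MC): y* = 8.
Check: AVC at y = 8 is $7 ≤ P, so revenue covers variable cost.
Profit = P·y − TC = 39·8 − 267 = $45.

Produce at y = 8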